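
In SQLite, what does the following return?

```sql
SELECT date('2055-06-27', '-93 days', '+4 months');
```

2055-07-26

Applying '-93 days' to 2055-06-27: counting 93 days back gives 2055-03-26.
Adding +4 months to 2055-03-26 gives 2055-07-26.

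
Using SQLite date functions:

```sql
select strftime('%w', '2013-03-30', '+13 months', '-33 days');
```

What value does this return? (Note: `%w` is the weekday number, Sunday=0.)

First apply '+13 months', '-33 days': 2013-03-30 → 2014-03-28.
2014-03-28 is a Friday; with Sunday=0 that is 5.

5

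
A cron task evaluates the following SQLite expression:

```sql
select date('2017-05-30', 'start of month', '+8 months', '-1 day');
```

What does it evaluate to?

`start of month` rewinds 2017-05-30 to 2017-05-01.
Adding +8 months to 2017-05-01 gives 2018-01-01.
Going back 1 day from 2018-01-01 reaches 2017-12-31 (last day of December, 31 days).

2017-12-31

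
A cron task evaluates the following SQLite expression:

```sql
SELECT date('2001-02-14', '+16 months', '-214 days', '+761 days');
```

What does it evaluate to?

2003-12-13

Adding +16 months to 2001-02-14 gives 2002-06-14.
Applying '-214 days' to 2002-06-14: counting 214 days back gives 2001-11-12.
Applying '+761 days' to 2001-11-12: counting 761 days forward gives 2003-12-13.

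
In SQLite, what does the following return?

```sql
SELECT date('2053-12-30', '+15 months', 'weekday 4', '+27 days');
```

Adding +15 months to 2053-12-30 gives 2055-03-30.
`weekday 4` advances to the next Thursday; 2055-03-30 is a Tuesday, so it moves forward to 2055-04-01.
Advancing 27 more days within April lands on 2055-04-28.

2055-04-28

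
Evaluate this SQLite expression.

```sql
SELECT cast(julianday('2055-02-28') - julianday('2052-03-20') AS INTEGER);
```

1075

11 days remain in March 2052 after the 20th (31 − 20).
Full months from April 2052 through January 2055 contribute their day counts.
Then 28 days into February 2055.
Total: 11 + 30 + 31 + 30 + 31 + 31 + 30 + 31 + 30 + 31 + 31 + 28 + 31 + 30 + 31 + 30 + 31 + 31 + 30 + 31 + 30 + 31 + 31 + 28 + 31 + 30 + 31 + 30 + 31 + 31 + 30 + 31 + 30 + 31 + 31 + 28 = 1075.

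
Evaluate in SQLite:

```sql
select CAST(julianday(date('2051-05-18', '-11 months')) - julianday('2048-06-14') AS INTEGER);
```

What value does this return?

Adding -11 months to 2051-05-18 gives 2050-06-18.
16 days remain in June 2048 after the 14th (30 − 14).
Full months from July 2048 through May 2050 contribute their day counts.
Then 18 days into June 2050.
Total: 16 + 31 + 31 + 30 + 31 + 30 + 31 + 31 + 28 + 31 + 30 + 31 + 30 + 31 + 31 + 30 + 31 + 30 + 31 + 31 + 28 + 31 + 30 + 31 + 18 = 734.

734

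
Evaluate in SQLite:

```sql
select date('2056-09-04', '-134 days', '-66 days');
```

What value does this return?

Applying '-134 days' to 2056-09-04: counting 134 days back gives 2056-04-23.
Applying '-66 days' to 2056-04-23: counting 66 days back gives 2056-02-17.

2056-02-17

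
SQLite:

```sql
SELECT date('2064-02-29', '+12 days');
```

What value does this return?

2064-03-12

February 2064 has 29 days; 0 remain after the 29th, so 1 days reach 2064-03-01.
Advancing 11 more days within March lands on 2064-03-12.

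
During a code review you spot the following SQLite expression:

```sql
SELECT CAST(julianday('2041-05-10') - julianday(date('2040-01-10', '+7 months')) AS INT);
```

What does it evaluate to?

273

Adding +7 months to 2040-01-10 gives 2040-08-10.
21 days remain in August 2040 after the 10th (31 − 10).
Full months from September 2040 through April 2041 contribute their day counts.
Then 10 days into May 2041.
Total: 21 + 30 + 31 + 30 + 31 + 31 + 28 + 31 + 30 + 10 = 273.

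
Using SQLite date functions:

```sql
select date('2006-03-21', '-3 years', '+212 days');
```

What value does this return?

2003-10-19

Adding -3 years to 2006-03-21 gives 2003-03-21.
Applying '+212 days' to 2003-03-21: counting 212 days forward gives 2003-10-19.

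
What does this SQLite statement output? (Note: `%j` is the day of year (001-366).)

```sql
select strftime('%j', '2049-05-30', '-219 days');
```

First apply '-219 days': 2049-05-30 → 2048-10-23.
Day-of-year for 2048-10-23: days since 2048-01-01 inclusive = 297, zero-padded to 297.

297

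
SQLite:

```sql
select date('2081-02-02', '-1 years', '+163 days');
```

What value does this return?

2080-07-14

Adding -1 year to 2081-02-02 gives 2080-02-02.
Applying '+163 days' to 2080-02-02: counting 163 days forward gives 2080-07-14.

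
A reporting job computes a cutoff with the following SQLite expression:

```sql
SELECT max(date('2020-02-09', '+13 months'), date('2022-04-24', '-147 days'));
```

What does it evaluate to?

2021-11-28

date('2020-02-09', '+13 months') → 2021-03-09.
date('2022-04-24', '-147 days') → 2021-11-28.
Later of the two is 2021-11-28.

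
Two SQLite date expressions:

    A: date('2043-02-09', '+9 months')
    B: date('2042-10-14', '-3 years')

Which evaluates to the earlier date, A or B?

B

A = 2043-11-09.
B = 2039-10-14.
B is earlier.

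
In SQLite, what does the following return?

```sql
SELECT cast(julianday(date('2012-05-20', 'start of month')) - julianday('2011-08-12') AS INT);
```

`start of month` rewinds 2012-05-20 to 2012-05-01.
19 days remain in August 2011 after the 12th (31 − 12).
Full months from September 2011 through April 2012 contribute their day counts.
Then 1 day into May 2012.
Total: 19 + 30 + 31 + 30 + 31 + 31 + 29 + 31 + 30 + 1 = 263.

263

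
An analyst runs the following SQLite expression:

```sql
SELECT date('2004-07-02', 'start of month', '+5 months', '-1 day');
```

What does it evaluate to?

2004-11-30

`start of month` rewinds 2004-07-02 to 2004-07-01.
Adding +5 months to 2004-07-01 gives 2004-12-01.
Going back 1 day from 2004-12-01 reaches 2004-11-30 (last day of November, 30 days).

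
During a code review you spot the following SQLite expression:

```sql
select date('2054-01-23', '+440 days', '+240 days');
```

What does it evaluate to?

Applying '+440 days' to 2054-01-23: counting 440 days forward gives 2055-04-08.
Applying '+240 days' to 2055-04-08: counting 240 days forward gives 2055-12-04.

2055-12-04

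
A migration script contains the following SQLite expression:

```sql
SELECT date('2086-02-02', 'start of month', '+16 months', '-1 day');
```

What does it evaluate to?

`start of month` rewinds 2086-02-02 to 2086-02-01.
Adding +16 months to 2086-02-01 gives 2087-06-01.
Going back 1 day from 2087-06-01 reaches 2087-05-31 (last day of May, 31 days).

2087-05-31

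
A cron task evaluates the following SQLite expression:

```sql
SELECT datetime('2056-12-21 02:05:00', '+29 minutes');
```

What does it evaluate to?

2056-12-21 02:34:00

+29 minutes from 2056-12-21 02:05:00 is 2056-12-21 02:34:00.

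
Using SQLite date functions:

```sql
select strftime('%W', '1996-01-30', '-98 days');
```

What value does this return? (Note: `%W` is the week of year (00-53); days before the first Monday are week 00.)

43

First apply '-98 days': 1996-01-30 → 1995-10-24.
1995-10-24 is a Tuesday. SQLite's %W counts Mondays since the year started; the result is 43.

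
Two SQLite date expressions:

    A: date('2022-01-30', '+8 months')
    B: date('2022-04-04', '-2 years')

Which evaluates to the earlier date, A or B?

B

A = 2022-09-30.
B = 2020-04-04.
B is earlier.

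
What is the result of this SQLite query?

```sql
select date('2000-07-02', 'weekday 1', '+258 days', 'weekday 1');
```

`weekday 1` advances to the next Monday; 2000-07-02 is a Sunday, so it moves forward to 2000-07-03.
Applying '+258 days' to 2000-07-03: counting 258 days forward gives 2001-03-18.
`weekday 1` advances to the next Monday; 2001-03-18 is a Sunday, so it moves forward to 2001-03-19.

2001-03-19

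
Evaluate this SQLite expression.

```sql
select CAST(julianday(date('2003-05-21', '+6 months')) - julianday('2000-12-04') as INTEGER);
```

Adding +6 months to 2003-05-21 gives 2003-11-21.
27 days remain in December 2000 after the 4th (31 − 4).
Full months from January 2001 through October 2003 contribute their day counts.
Then 21 days into November 2003.
Total: 27 + 31 + 28 + 31 + 30 + 31 + 30 + 31 + 31 + 30 + 31 + 30 + 31 + 31 + 28 + 31 + 30 + 31 + 30 + 31 + 31 + 30 + 31 + 30 + 31 + 31 + 28 + 31 + 30 + 31 + 30 + 31 + 31 + 30 + 31 + 21 = 1082.

1082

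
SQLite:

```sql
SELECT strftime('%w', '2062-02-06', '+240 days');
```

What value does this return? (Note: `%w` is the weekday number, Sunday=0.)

First apply '+240 days': 2062-02-06 → 2062-10-04.
2062-10-04 is a Wednesday; with Sunday=0 that is 3.

3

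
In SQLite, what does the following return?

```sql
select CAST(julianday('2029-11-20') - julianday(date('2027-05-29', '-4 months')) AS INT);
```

1026

Adding -4 months to 2027-05-29 gives 2027-01-29.
2 days remain in January 2027 after the 29th (31 − 29).
Full months from February 2027 through October 2029 contribute their day counts.
Then 20 days into November 2029.
Total: 2 + 28 + 31 + 30 + 31 + 30 + 31 + 31 + 30 + 31 + 30 + 31 + 31 + 29 + 31 + 30 + 31 + 30 + 31 + 31 + 30 + 31 + 30 + 31 + 31 + 28 + 31 + 30 + 31 + 30 + 31 + 31 + 30 + 31 + 20 = 1026.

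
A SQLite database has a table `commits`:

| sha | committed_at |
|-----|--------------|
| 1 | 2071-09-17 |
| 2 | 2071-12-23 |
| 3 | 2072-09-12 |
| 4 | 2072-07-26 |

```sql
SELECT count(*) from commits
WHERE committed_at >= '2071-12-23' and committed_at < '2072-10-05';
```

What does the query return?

Rows in [2071-12-23, 2072-10-05): 2071-12-23, 2072-09-12, 2072-07-26 → 3 rows.

3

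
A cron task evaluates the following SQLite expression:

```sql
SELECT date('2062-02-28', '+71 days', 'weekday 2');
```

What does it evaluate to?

2062-05-16

Applying '+71 days' to 2062-02-28: counting 71 days forward gives 2062-05-10.
`weekday 2` advances to the next Tuesday; 2062-05-10 is a Wednesday, so it moves forward to 2062-05-16.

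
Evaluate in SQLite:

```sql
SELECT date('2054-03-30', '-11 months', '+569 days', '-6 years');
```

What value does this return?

2048-11-20

Adding -11 months to 2054-03-30 gives 2053-04-30.
Applying '+569 days' to 2053-04-30: counting 569 days forward gives 2054-11-20.
Adding -6 years to 2054-11-20 gives 2048-11-20.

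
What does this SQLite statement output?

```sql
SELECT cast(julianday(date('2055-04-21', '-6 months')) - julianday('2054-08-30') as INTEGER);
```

Adding -6 months to 2055-04-21 gives 2054-10-21.
1 day remains in August 2054 after the 30th (31 − 30).
September 2054: 30 days.
Then 21 days into October 2054.
Total: 1 + 30 + 21 = 52.

52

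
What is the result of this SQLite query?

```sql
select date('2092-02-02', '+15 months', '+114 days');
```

Adding +15 months to 2092-02-02 gives 2093-05-02.
Applying '+114 days' to 2093-05-02: counting 114 days forward gives 2093-08-24.

2093-08-24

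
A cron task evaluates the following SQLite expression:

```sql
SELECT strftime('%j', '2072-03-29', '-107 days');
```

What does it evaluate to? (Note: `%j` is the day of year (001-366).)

347

First apply '-107 days': 2072-03-29 → 2071-12-13.
Day-of-year for 2071-12-13: days since 2071-01-01 inclusive = 347, zero-padded to 347.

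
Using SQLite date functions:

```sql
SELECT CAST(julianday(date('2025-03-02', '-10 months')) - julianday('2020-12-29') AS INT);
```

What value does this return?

Adding -10 months to 2025-03-02 gives 2024-05-02.
2 days remain in December 2020 after the 29th (31 − 29).
Full months from January 2021 through April 2024 contribute their day counts.
Then 2 days into May 2024.
Total: 2 + 31 + 28 + 31 + 30 + 31 + 30 + 31 + 31 + 30 + 31 + 30 + 31 + 31 + 28 + 31 + 30 + 31 + 30 + 31 + 31 + 30 + 31 + 30 + 31 + 31 + 28 + 31 + 30 + 31 + 30 + 31 + 31 + 30 + 31 + 30 + 31 + 31 + 29 + 31 + 30 + 2 = 1220.

1220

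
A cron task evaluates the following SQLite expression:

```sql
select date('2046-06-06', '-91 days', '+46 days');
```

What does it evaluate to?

2046-04-22

Applying '-91 days' to 2046-06-06: counting 91 days back gives 2046-03-07.
Applying '+46 days' to 2046-03-07: counting 46 days forward gives 2046-04-22.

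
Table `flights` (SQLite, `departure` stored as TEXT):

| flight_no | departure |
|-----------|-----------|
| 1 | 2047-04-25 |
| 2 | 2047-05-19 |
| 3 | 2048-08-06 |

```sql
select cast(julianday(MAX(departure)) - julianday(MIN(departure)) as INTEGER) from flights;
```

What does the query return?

MIN = 2047-04-25, MAX = 2048-08-06.
5 days remain in April 2047 after the 25th (30 − 25).
Full months from May 2047 through July 2048 contribute their day counts.
Then 6 days into August 2048.
Total: 5 + 31 + 30 + 31 + 31 + 30 + 31 + 30 + 31 + 31 + 29 + 31 + 30 + 31 + 30 + 31 + 6 = 469.

469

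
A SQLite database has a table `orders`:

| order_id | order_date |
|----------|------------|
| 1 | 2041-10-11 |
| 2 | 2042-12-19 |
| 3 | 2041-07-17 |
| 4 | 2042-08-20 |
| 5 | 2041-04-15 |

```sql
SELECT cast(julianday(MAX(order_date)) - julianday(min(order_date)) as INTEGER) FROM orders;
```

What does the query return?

MIN = 2041-04-15, MAX = 2042-12-19.
15 days remain in April 2041 after the 15th (30 − 15).
Full months from May 2041 through November 2042 contribute their day counts.
Then 19 days into December 2042.
Total: 15 + 31 + 30 + 31 + 31 + 30 + 31 + 30 + 31 + 31 + 28 + 31 + 30 + 31 + 30 + 31 + 31 + 30 + 31 + 30 + 19 = 613.

613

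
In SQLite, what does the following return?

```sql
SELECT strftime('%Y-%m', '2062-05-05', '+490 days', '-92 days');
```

First apply '+490 days', '-92 days': 2062-05-05 → 2063-06-07.
`%Y-%m` extracts the year-month: 2063-06.

2063-06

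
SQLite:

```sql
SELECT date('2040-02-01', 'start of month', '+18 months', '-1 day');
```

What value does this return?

`start of month` rewinds 2040-02-01 to 2040-02-01.
Adding +18 months to 2040-02-01 gives 2041-08-01.
Going back 1 day from 2041-08-01 reaches 2041-07-31 (last day of July, 31 days).

2041-07-31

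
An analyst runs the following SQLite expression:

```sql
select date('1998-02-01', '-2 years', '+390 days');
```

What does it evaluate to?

Adding -2 years to 1998-02-01 gives 1996-02-01.
Applying '+390 days' to 1996-02-01: counting 390 days forward gives 1997-02-25.

1997-02-25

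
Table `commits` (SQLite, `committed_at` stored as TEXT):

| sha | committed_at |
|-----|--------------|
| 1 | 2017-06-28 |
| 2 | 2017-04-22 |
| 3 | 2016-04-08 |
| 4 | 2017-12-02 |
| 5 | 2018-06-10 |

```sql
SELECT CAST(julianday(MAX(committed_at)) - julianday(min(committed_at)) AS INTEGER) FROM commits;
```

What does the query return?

793

MIN = 2016-04-08, MAX = 2018-06-10.
22 days remain in April 2016 after the 8th (30 − 8).
Full months from May 2016 through May 2018 contribute their day counts.
Then 10 days into June 2018.
Total: 22 + 31 + 30 + 31 + 31 + 30 + 31 + 30 + 31 + 31 + 28 + 31 + 30 + 31 + 30 + 31 + 31 + 30 + 31 + 30 + 31 + 31 + 28 + 31 + 30 + 31 + 10 = 793.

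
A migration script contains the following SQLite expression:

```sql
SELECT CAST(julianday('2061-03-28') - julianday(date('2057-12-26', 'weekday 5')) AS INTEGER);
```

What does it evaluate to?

`weekday 5` advances to the next Friday; 2057-12-26 is a Wednesday, so it moves forward to 2057-12-28.
3 days remain in December 2057 after the 28th (31 − 28).
Full months from January 2058 through February 2061 contribute their day counts.
Then 28 days into March 2061.
Total: 3 + 31 + 28 + 31 + 30 + 31 + 30 + 31 + 31 + 30 + 31 + 30 + 31 + 31 + 28 + 31 + 30 + 31 + 30 + 31 + 31 + 30 + 31 + 30 + 31 + 31 + 29 + 31 + 30 + 31 + 30 + 31 + 31 + 30 + 31 + 30 + 31 + 31 + 28 + 28 = 1186.

1186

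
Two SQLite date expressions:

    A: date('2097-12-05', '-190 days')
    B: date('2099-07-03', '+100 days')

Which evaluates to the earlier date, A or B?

A = 2097-05-29.
B = 2099-10-11.
A is earlier.

A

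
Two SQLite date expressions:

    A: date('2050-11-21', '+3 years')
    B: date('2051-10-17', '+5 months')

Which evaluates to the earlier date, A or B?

B

A = 2053-11-21.
B = 2052-03-17.
B is earlier.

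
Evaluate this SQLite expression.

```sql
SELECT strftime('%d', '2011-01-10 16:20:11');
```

`%d` extracts the 2-digit day of month: 10.

10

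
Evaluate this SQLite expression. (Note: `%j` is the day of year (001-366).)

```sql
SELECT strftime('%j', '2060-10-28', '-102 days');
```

First apply '-102 days': 2060-10-28 → 2060-07-18.
Day-of-year for 2060-07-18: days since 2060-01-01 inclusive = 200, zero-padded to 200.

200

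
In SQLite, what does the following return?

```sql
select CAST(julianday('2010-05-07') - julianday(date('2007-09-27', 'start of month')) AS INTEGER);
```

979

`start of month` rewinds 2007-09-27 to 2007-09-01.
29 days remain in September 2007 after the 1st (30 − 1).
Full months from October 2007 through April 2010 contribute their day counts.
Then 7 days into May 2010.
Total: 29 + 31 + 30 + 31 + 31 + 29 + 31 + 30 + 31 + 30 + 31 + 31 + 30 + 31 + 30 + 31 + 31 + 28 + 31 + 30 + 31 + 30 + 31 + 31 + 30 + 31 + 30 + 31 + 31 + 28 + 31 + 30 + 7 = 979.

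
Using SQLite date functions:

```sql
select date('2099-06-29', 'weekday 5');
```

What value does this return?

2099-07-03

`weekday 5` advances to the next Friday; 2099-06-29 is a Monday, so it moves forward to 2099-07-03.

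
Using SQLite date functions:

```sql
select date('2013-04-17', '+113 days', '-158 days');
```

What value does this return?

2013-03-03

Applying '+113 days' to 2013-04-17: counting 113 days forward gives 2013-08-08.
Applying '-158 days' to 2013-08-08: counting 158 days back gives 2013-03-03.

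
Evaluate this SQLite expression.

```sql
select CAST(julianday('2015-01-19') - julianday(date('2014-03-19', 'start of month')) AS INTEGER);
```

`start of month` rewinds 2014-03-19 to 2014-03-01.
30 days remain in March 2014 after the 1st (31 − 1).
Full months from April 2014 through December 2014 contribute their day counts.
Then 19 days into January 2015.
Total: 30 + 30 + 31 + 30 + 31 + 31 + 30 + 31 + 30 + 31 + 19 = 324.

324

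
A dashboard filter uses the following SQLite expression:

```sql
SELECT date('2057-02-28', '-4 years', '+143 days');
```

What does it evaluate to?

2053-07-21

Adding -4 years to 2057-02-28 gives 2053-02-28.
Applying '+143 days' to 2053-02-28: counting 143 days forward gives 2053-07-21.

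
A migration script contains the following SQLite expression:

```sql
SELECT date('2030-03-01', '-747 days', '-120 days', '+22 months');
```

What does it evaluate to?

Applying '-747 days' to 2030-03-01: counting 747 days back gives 2028-02-13.
Applying '-120 days' to 2028-02-13: counting 120 days back gives 2027-10-16.
Adding +22 months to 2027-10-16 gives 2029-08-16.

2029-08-16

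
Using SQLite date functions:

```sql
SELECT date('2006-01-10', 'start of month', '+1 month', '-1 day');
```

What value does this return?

2006-01-31

`start of month` rewinds 2006-01-10 to 2006-01-01.
Adding +1 month to 2006-01-01 gives 2006-02-01.
Going back 1 day from 2006-02-01 reaches 2006-01-31 (last day of January, 31 days).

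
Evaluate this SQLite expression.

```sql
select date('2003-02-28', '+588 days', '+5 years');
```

2009-10-08

Applying '+588 days' to 2003-02-28: counting 588 days forward gives 2004-10-08.
Adding +5 years to 2004-10-08 gives 2009-10-08.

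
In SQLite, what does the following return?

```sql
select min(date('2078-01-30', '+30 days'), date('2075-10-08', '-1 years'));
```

date('2078-01-30', '+30 days') → 2078-03-01.
date('2075-10-08', '-1 years') → 2074-10-08.
Earlier of the two is 2074-10-08.

2074-10-08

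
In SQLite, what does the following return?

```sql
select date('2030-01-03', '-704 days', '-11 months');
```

2027-03-02

Applying '-704 days' to 2030-01-03: counting 704 days back gives 2028-01-30.
Adding -11 months to 2028-01-30 targets 2027-02-30. February 2027 has only 28 days, so SQLite normalizes the 2-day overflow forward to 2027-03-02.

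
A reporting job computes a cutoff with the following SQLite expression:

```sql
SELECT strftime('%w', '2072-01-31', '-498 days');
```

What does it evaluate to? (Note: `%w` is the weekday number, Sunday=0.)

6

First apply '-498 days': 2072-01-31 → 2070-09-20.
2070-09-20 is a Saturday; with Sunday=0 that is 6.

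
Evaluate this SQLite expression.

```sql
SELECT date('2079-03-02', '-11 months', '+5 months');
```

2078-09-02

Adding -11 months to 2079-03-02 gives 2078-04-02.
Adding +5 months to 2078-04-02 gives 2078-09-02.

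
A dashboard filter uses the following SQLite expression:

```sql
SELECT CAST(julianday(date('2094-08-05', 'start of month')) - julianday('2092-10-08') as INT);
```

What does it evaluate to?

`start of month` rewinds 2094-08-05 to 2094-08-01.
23 days remain in October 2092 after the 8th (31 − 8).
Full months from November 2092 through July 2094 contribute their day counts.
Then 1 day into August 2094.
Total: 23 + 30 + 31 + 31 + 28 + 31 + 30 + 31 + 30 + 31 + 31 + 30 + 31 + 30 + 31 + 31 + 28 + 31 + 30 + 31 + 30 + 31 + 1 = 662.

662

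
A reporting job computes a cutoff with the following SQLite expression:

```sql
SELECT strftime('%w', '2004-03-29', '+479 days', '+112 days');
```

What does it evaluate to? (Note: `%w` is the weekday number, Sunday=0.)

4

First apply '+479 days', '+112 days': 2004-03-29 → 2005-11-10.
2005-11-10 is a Thursday; with Sunday=0 that is 4.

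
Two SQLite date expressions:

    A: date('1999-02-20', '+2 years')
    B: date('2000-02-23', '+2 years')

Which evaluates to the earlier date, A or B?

A = 2001-02-20.
B = 2002-02-23.
A is earlier.

A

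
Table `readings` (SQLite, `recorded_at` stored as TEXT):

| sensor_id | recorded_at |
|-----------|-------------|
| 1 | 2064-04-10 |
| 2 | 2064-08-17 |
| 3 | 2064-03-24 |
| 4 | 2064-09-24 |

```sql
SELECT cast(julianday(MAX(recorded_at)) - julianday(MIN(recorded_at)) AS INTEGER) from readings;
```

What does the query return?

MIN = 2064-03-24, MAX = 2064-09-24.
7 days remain in March 2064 after the 24th (31 − 24).
April 2064: 30 days.
May 2064: 31 days.
June 2064: 30 days.
July 2064: 31 days.
August 2064: 31 days.
Then 24 days into September 2064.
Total: 7 + 30 + 31 + 30 + 31 + 31 + 24 = 184.

184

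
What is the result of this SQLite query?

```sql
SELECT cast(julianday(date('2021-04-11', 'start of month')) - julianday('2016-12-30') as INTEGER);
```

`start of month` rewinds 2021-04-11 to 2021-04-01.
1 day remains in December 2016 after the 30th (31 − 30).
Full months from January 2017 through March 2021 contribute their day counts.
Then 1 day into April 2021.
Total: 1 + 31 + 28 + 31 + 30 + 31 + 30 + 31 + 31 + 30 + 31 + 30 + 31 + 31 + 28 + 31 + 30 + 31 + 30 + 31 + 31 + 30 + 31 + 30 + 31 + 31 + 28 + 31 + 30 + 31 + 30 + 31 + 31 + 30 + 31 + 30 + 31 + 31 + 29 + 31 + 30 + 31 + 30 + 31 + 31 + 30 + 31 + 30 + 31 + 31 + 28 + 31 + 1 = 1553.

1553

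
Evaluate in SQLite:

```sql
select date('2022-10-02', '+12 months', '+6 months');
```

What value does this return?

Adding +12 months to 2022-10-02 gives 2023-10-02.
Adding +6 months to 2023-10-02 gives 2024-04-02.

2024-04-02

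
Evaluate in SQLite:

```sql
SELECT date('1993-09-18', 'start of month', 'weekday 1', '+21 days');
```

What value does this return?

`start of month` rewinds 1993-09-18 to 1993-09-01.
`weekday 1` advances to the next Monday; 1993-09-01 is a Wednesday, so it moves forward to 1993-09-06.
Advancing 21 more days within September lands on 1993-09-27.

1993-09-27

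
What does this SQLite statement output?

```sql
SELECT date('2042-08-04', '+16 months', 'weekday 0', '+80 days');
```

2044-02-24

Adding +16 months to 2042-08-04 gives 2043-12-04.
`weekday 0` advances to the next Sunday; 2043-12-04 is a Friday, so it moves forward to 2043-12-06.
Applying '+80 days' to 2043-12-06: counting 80 days forward gives 2044-02-24.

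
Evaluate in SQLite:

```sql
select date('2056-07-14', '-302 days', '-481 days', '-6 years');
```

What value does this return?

2048-05-23

Applying '-302 days' to 2056-07-14: counting 302 days back gives 2055-09-16.
Applying '-481 days' to 2055-09-16: counting 481 days back gives 2054-05-23.
Adding -6 years to 2054-05-23 gives 2048-05-23.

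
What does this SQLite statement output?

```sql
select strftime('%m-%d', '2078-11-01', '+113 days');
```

First apply '+113 days': 2078-11-01 → 2079-02-22.
`%m-%d` extracts the month-day: 02-22.

02-22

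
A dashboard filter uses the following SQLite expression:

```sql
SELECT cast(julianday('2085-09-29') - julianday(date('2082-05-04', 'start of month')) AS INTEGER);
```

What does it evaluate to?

`start of month` rewinds 2082-05-04 to 2082-05-01.
30 days remain in May 2082 after the 1st (31 − 1).
Full months from June 2082 through August 2085 contribute their day counts.
Then 29 days into September 2085.
Total: 30 + 30 + 31 + 31 + 30 + 31 + 30 + 31 + 31 + 28 + 31 + 30 + 31 + 30 + 31 + 31 + 30 + 31 + 30 + 31 + 31 + 29 + 31 + 30 + 31 + 30 + 31 + 31 + 30 + 31 + 30 + 31 + 31 + 28 + 31 + 30 + 31 + 30 + 31 + 31 + 29 = 1247.

1247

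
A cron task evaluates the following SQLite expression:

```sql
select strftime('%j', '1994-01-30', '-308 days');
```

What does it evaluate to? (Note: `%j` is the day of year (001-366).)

First apply '-308 days': 1994-01-30 → 1993-03-28.
Day-of-year for 1993-03-28: days since 1993-01-01 inclusive = 87, zero-padded to 087.

087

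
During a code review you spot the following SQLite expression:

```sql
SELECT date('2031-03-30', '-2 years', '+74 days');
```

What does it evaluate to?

2029-06-12

Adding -2 years to 2031-03-30 gives 2029-03-30.
Applying '+74 days' to 2029-03-30: counting 74 days forward gives 2029-06-12.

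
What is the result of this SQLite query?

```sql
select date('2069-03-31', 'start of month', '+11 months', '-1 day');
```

`start of month` rewinds 2069-03-31 to 2069-03-01.
Adding +11 months to 2069-03-01 gives 2070-02-01.
Going back 1 day from 2070-02-01 reaches 2070-01-31 (last day of January, 31 days).

2070-01-31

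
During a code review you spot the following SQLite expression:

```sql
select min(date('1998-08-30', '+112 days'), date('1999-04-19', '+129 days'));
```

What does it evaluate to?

1998-12-20

date('1998-08-30', '+112 days') → 1998-12-20.
date('1999-04-19', '+129 days') → 1999-08-26.
Earlier of the two is 1998-12-20.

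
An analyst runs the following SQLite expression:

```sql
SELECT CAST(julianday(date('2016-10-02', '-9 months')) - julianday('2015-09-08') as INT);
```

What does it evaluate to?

116

Adding -9 months to 2016-10-02 gives 2016-01-02.
22 days remain in September 2015 after the 8th (30 − 8).
October 2015: 31 days.
November 2015: 30 days.
December 2015: 31 days.
Then 2 days into January 2016.
Total: 22 + 31 + 30 + 31 + 2 = 116.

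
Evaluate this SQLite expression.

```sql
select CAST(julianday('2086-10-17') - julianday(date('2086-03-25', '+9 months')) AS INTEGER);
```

-69

Adding +9 months to 2086-03-25 gives 2086-12-25.
14 days remain in October 2086 after the 17th (31 − 17).
November 2086: 30 days.
Then 25 days into December 2086.
Total: 14 + 30 + 25 = 69.
The subtraction is earlier − later, so the result is −69 → -69.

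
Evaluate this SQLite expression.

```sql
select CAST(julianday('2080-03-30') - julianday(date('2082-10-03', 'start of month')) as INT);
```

`start of month` rewinds 2082-10-03 to 2082-10-01.
1 day remains in March 2080 after the 30th (31 − 30).
Full months from April 2080 through September 2082 contribute their day counts.
Then 1 day into October 2082.
Total: 1 + 30 + 31 + 30 + 31 + 31 + 30 + 31 + 30 + 31 + 31 + 28 + 31 + 30 + 31 + 30 + 31 + 31 + 30 + 31 + 30 + 31 + 31 + 28 + 31 + 30 + 31 + 30 + 31 + 31 + 30 + 1 = 915.
The subtraction is earlier − later, so the result is −915 → -915.

-915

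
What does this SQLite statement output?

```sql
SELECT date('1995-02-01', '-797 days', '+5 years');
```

Applying '-797 days' to 1995-02-01: counting 797 days back gives 1992-11-26.
Adding +5 years to 1992-11-26 gives 1997-11-26.

1997-11-26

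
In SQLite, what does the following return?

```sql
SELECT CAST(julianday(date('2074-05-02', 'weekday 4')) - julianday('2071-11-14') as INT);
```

901

`weekday 4` advances to the next Thursday; 2074-05-02 is a Wednesday, so it moves forward to 2074-05-03.
16 days remain in November 2071 after the 14th (30 − 14).
Full months from December 2071 through April 2074 contribute their day counts.
Then 3 days into May 2074.
Total: 16 + 31 + 31 + 29 + 31 + 30 + 31 + 30 + 31 + 31 + 30 + 31 + 30 + 31 + 31 + 28 + 31 + 30 + 31 + 30 + 31 + 31 + 30 + 31 + 30 + 31 + 31 + 28 + 31 + 30 + 3 = 901.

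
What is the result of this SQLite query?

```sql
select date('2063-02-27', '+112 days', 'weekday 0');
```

Applying '+112 days' to 2063-02-27: counting 112 days forward gives 2063-06-19.
`weekday 0` advances to the next Sunday; 2063-06-19 is a Tuesday, so it moves forward to 2063-06-24.

2063-06-24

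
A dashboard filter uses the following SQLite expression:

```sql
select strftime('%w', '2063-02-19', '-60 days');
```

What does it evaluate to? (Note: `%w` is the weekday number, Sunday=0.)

First apply '-60 days': 2063-02-19 → 2062-12-21.
2062-12-21 is a Thursday; with Sunday=0 that is 4.

4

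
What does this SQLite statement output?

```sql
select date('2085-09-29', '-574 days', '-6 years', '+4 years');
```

Applying '-574 days' to 2085-09-29: counting 574 days back gives 2084-03-04.
Adding -6 years to 2084-03-04 gives 2078-03-04.
Adding +4 years to 2078-03-04 gives 2082-03-04.

2082-03-04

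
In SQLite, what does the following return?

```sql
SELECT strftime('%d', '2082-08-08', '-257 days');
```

24

First apply '-257 days': 2082-08-08 → 2081-11-24.
`%d` extracts the 2-digit day of month: 24.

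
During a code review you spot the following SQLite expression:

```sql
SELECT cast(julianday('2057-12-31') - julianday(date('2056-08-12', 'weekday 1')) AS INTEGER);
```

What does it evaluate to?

`weekday 1` advances to the next Monday; 2056-08-12 is a Saturday, so it moves forward to 2056-08-14.
17 days remain in August 2056 after the 14th (31 − 14).
Full months from September 2056 through November 2057 contribute their day counts.
Then 31 days into December 2057.
Total: 17 + 30 + 31 + 30 + 31 + 31 + 28 + 31 + 30 + 31 + 30 + 31 + 31 + 30 + 31 + 30 + 31 = 504.

504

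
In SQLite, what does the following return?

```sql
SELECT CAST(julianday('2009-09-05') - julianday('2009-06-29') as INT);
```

68

1 day remains in June 2009 after the 29th (30 − 29).
July 2009: 31 days.
August 2009: 31 days.
Then 5 days into September 2009.
Total: 1 + 31 + 31 + 5 = 68.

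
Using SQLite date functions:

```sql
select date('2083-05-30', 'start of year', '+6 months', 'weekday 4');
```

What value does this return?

`start of year` rewinds 2083-05-30 to 2083-01-01.
Adding +6 months to 2083-01-01 gives 2083-07-01.
`weekday 4` advances to the next Thursday; 2083-07-01 is already a Thursday, so it stays at 2083-07-01.

2083-07-01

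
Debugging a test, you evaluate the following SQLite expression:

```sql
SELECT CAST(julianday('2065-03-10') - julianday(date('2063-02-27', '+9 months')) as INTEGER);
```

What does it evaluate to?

469

Adding +9 months to 2063-02-27 gives 2063-11-27.
3 days remain in November 2063 after the 27th (30 − 27).
Full months from December 2063 through February 2065 contribute their day counts.
Then 10 days into March 2065.
Total: 3 + 31 + 31 + 29 + 31 + 30 + 31 + 30 + 31 + 31 + 30 + 31 + 30 + 31 + 31 + 28 + 10 = 469.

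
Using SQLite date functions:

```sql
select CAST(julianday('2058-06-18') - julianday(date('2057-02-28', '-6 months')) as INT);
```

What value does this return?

659

Adding -6 months to 2057-02-28 gives 2056-08-28.
3 days remain in August 2056 after the 28th (31 − 28).
Full months from September 2056 through May 2058 contribute their day counts.
Then 18 days into June 2058.
Total: 3 + 30 + 31 + 30 + 31 + 31 + 28 + 31 + 30 + 31 + 30 + 31 + 31 + 30 + 31 + 30 + 31 + 31 + 28 + 31 + 30 + 31 + 18 = 659.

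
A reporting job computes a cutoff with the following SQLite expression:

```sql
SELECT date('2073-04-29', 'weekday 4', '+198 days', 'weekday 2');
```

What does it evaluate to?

`weekday 4` advances to the next Thursday; 2073-04-29 is a Saturday, so it moves forward to 2073-05-04.
Applying '+198 days' to 2073-05-04: counting 198 days forward gives 2073-11-18.
`weekday 2` advances to the next Tuesday; 2073-11-18 is a Saturday, so it moves forward to 2073-11-21.

2073-11-21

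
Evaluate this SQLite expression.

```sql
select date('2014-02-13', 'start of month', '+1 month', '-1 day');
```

`start of month` rewinds 2014-02-13 to 2014-02-01.
Adding +1 month to 2014-02-01 gives 2014-03-01.
Going back 1 day from 2014-03-01 reaches 2014-02-28 (last day of February, 28 days).

2014-02-28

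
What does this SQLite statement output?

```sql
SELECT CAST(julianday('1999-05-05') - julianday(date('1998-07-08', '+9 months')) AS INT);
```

27

Adding +9 months to 1998-07-08 gives 1999-04-08.
22 days remain in April 1999 after the 8th (30 − 8).
Then 5 days into May 1999.
Total: 22 + 5 = 27.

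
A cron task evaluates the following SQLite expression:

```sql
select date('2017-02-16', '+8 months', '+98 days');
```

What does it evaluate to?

2018-01-22

Adding +8 months to 2017-02-16 gives 2017-10-16.
Applying '+98 days' to 2017-10-16: counting 98 days forward gives 2018-01-22.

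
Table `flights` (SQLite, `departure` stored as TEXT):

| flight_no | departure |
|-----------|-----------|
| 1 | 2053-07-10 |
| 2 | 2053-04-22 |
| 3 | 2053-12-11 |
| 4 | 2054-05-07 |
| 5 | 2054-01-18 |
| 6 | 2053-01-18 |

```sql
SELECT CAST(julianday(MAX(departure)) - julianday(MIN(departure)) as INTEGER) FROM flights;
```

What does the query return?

474

MIN = 2053-01-18, MAX = 2054-05-07.
13 days remain in January 2053 after the 18th (31 − 18).
Full months from February 2053 through April 2054 contribute their day counts.
Then 7 days into May 2054.
Total: 13 + 28 + 31 + 30 + 31 + 30 + 31 + 31 + 30 + 31 + 30 + 31 + 31 + 28 + 31 + 30 + 7 = 474.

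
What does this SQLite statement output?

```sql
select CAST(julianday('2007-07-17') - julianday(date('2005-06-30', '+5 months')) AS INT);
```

594

Adding +5 months to 2005-06-30 gives 2005-11-30.
0 days remain in November 2005 after the 30th (30 − 30).
Full months from December 2005 through June 2007 contribute their day counts.
Then 17 days into July 2007.
Total: 0 + 31 + 31 + 28 + 31 + 30 + 31 + 30 + 31 + 31 + 30 + 31 + 30 + 31 + 31 + 28 + 31 + 30 + 31 + 30 + 17 = 594.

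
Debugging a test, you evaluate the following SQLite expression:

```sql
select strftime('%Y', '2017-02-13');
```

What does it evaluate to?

`%Y` extracts the 4-digit year: 2017.

2017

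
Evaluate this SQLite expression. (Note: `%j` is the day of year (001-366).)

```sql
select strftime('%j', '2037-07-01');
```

Day-of-year for 2037-07-01: days since 2037-01-01 inclusive = 182, zero-padded to 182.

182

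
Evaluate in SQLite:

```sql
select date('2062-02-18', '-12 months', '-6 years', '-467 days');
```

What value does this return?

2053-11-08

Adding -12 months to 2062-02-18 gives 2061-02-18.
Adding -6 years to 2061-02-18 gives 2055-02-18.
Applying '-467 days' to 2055-02-18: counting 467 days back gives 2053-11-08.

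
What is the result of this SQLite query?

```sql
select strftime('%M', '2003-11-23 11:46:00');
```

46

`%M` extracts the 2-digit minute: 46.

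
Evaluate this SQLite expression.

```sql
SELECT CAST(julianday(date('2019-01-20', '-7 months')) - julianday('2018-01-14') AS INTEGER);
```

157

Adding -7 months to 2019-01-20 gives 2018-06-20.
17 days remain in January 2018 after the 14th (31 − 14).
February 2018: 28 days.
March 2018: 31 days.
April 2018: 30 days.
May 2018: 31 days.
Then 20 days into June 2018.
Total: 17 + 28 + 31 + 30 + 31 + 20 = 157.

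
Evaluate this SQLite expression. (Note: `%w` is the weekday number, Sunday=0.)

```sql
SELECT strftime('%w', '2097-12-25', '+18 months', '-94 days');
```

First apply '+18 months', '-94 days': 2097-12-25 → 2099-03-23.
2099-03-23 is a Monday; with Sunday=0 that is 1.

1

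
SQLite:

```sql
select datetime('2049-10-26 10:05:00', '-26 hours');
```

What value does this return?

2049-10-25 08:05:00

-26 hours from 2049-10-26 10:05:00 is 2049-10-25 08:05:00 (crosses midnight).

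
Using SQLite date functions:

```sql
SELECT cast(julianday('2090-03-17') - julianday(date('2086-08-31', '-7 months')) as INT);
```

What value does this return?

Adding -7 months to 2086-08-31 gives 2086-01-31.
0 days remain in January 2086 after the 31st (31 − 31).
Full months from February 2086 through February 2090 contribute their day counts.
Then 17 days into March 2090.
Total: 0 + 28 + 31 + 30 + 31 + 30 + 31 + 31 + 30 + 31 + 30 + 31 + 31 + 28 + 31 + 30 + 31 + 30 + 31 + 31 + 30 + 31 + 30 + 31 + 31 + 29 + 31 + 30 + 31 + 30 + 31 + 31 + 30 + 31 + 30 + 31 + 31 + 28 + 31 + 30 + 31 + 30 + 31 + 31 + 30 + 31 + 30 + 31 + 31 + 28 + 17 = 1506.

1506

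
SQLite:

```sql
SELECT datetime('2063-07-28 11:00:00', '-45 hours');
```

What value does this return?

-45 hours from 2063-07-28 11:00:00 is 2063-07-26 14:00:00 (crosses midnight).

2063-07-26 14:00:00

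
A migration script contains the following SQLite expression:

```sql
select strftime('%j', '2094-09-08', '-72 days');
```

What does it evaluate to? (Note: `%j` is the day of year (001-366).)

179

First apply '-72 days': 2094-09-08 → 2094-06-28.
Day-of-year for 2094-06-28: days since 2094-01-01 inclusive = 179, zero-padded to 179.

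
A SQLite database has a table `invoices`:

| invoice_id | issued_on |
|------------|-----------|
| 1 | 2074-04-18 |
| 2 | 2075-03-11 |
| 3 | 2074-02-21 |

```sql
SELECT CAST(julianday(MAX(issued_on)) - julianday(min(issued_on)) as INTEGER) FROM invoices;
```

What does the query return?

MIN = 2074-02-21, MAX = 2075-03-11.
7 days remain in February 2074 after the 21st (28 − 21).
Full months from March 2074 through February 2075 contribute their day counts.
Then 11 days into March 2075.
Total: 7 + 31 + 30 + 31 + 30 + 31 + 31 + 30 + 31 + 30 + 31 + 31 + 28 + 11 = 383.

383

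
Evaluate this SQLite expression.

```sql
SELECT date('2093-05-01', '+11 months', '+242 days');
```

Adding +11 months to 2093-05-01 gives 2094-04-01.
Applying '+242 days' to 2094-04-01: counting 242 days forward gives 2094-11-29.

2094-11-29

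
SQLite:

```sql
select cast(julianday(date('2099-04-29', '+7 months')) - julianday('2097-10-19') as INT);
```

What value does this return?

Adding +7 months to 2099-04-29 gives 2099-11-29.
12 days remain in October 2097 after the 19th (31 − 19).
Full months from November 2097 through October 2099 contribute their day counts.
Then 29 days into November 2099.
Total: 12 + 30 + 31 + 31 + 28 + 31 + 30 + 31 + 30 + 31 + 31 + 30 + 31 + 30 + 31 + 31 + 28 + 31 + 30 + 31 + 30 + 31 + 31 + 30 + 31 + 29 = 771.

771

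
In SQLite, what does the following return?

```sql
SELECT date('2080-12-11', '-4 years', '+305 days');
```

Adding -4 years to 2080-12-11 gives 2076-12-11.
Applying '+305 days' to 2076-12-11: counting 305 days forward gives 2077-10-12.

2077-10-12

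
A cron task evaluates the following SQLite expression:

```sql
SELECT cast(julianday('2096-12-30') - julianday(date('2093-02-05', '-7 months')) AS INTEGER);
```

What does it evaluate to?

Adding -7 months to 2093-02-05 gives 2092-07-05.
26 days remain in July 2092 after the 5th (31 − 5).
Full months from August 2092 through November 2096 contribute their day counts.
Then 30 days into December 2096.
Total: 26 + 31 + 30 + 31 + 30 + 31 + 31 + 28 + 31 + 30 + 31 + 30 + 31 + 31 + 30 + 31 + 30 + 31 + 31 + 28 + 31 + 30 + 31 + 30 + 31 + 31 + 30 + 31 + 30 + 31 + 31 + 28 + 31 + 30 + 31 + 30 + 31 + 31 + 30 + 31 + 30 + 31 + 31 + 29 + 31 + 30 + 31 + 30 + 31 + 31 + 30 + 31 + 30 + 30 = 1639.

1639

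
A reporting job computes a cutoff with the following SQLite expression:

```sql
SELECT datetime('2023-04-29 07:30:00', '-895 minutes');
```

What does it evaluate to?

2023-04-28 16:35:00

895 minutes = 14h 55m; -895 minutes from 2023-04-29 07:30:00 is 2023-04-28 16:35:00 (crosses midnight).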